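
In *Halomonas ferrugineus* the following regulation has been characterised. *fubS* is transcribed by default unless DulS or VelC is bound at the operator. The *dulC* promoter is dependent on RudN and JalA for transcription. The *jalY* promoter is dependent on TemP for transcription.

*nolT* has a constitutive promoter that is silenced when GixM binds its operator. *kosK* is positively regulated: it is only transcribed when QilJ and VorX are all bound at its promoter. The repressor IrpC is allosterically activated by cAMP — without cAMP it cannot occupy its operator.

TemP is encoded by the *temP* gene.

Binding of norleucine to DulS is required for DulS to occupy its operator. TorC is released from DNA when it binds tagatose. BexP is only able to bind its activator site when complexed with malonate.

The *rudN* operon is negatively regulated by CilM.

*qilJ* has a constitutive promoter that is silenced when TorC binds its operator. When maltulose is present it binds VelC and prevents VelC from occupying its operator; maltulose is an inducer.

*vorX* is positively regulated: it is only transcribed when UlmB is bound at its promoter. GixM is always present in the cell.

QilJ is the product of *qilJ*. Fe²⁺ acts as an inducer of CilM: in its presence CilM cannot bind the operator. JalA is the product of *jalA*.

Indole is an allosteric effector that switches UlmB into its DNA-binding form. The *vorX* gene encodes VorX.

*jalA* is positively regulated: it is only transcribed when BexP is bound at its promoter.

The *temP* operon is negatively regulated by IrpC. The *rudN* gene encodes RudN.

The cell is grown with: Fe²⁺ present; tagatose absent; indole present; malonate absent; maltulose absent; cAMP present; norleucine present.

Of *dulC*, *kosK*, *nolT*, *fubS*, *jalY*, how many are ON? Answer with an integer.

0

Fe²⁺ is present, so CilM is inactive.
With no repressor bound, *rudN* is transcribed.
So RudN is produced and active.
Malonate is absent, so BexP is inactive.
Required activator BexP is absent, so *jalA* is not transcribed.
So JalA is not produced.
Required activator JalA is absent, so *dulC* is not transcribed.
→ *dulC* is OFF.
Tagatose is absent, so TorC is active.
With repressor TorC bound, *qilJ* is not transcribed.
So QilJ is not produced.
Indole is present, so UlmB is active.
No repressor is bound and UlmB is active, so *vorX* is transcribed.
So VorX is produced and active.
Required activator QilJ is absent, so *kosK* is not transcribed.
→ *kosK* is OFF.
GixM is produced constitutively and is active.
With repressor GixM bound, *nolT* is not transcribed.
→ *nolT* is OFF.
Norleucine is present, so DulS is active.
Maltulose is absent, so VelC is active.
With repressor DulS bound, *fubS* is not transcribed.
→ *fubS* is OFF.
cAMP is present, so IrpC is active.
With repressor IrpC bound, *temP* is not transcribed.
So TemP is not produced.
Required activator TemP is absent, so *jalY* is not transcribed.
→ *jalY* is OFF.
0 of the 5 genes are transcribed.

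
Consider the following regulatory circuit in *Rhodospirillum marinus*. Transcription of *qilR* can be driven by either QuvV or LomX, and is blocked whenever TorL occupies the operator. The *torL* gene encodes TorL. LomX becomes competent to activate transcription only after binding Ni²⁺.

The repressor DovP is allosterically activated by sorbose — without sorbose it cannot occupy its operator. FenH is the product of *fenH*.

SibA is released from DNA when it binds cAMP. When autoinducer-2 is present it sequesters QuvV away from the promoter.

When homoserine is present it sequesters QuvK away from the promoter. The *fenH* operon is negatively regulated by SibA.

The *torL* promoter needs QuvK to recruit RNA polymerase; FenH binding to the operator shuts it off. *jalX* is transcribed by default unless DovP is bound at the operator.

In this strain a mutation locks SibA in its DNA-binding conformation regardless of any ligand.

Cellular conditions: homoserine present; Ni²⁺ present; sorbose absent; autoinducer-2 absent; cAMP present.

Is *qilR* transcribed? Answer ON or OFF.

ON

Autoinducer-2 is absent, so QuvV is active.
Homoserine is present, so QuvK is inactive.
SibA is constitutively active in this strain.
With repressor SibA bound, *fenH* is not transcribed.
So FenH is not produced.
Required activator QuvK is absent, so *torL* is not transcribed.
So TorL is not produced.
Ni²⁺ is present, so LomX is active.
Activator QuvV is present, so *qilR* is transcribed.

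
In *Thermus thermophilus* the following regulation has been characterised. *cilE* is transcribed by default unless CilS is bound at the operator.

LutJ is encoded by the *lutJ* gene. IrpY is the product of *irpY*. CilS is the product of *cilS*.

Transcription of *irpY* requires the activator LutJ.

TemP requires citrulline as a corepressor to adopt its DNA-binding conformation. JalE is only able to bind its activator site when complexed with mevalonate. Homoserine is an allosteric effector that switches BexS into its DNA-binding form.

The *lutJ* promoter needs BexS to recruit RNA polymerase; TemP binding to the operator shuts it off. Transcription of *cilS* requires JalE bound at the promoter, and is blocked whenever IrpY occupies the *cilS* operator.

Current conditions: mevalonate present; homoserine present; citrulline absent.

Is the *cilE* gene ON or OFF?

ON

Citrulline is absent, so TemP is inactive.
Homoserine is present, so BexS is active.
No repressor is bound and BexS is active, so *lutJ* is transcribed.
So LutJ is produced and active.
No repressor is bound and LutJ is active, so *irpY* is transcribed.
So IrpY is produced and active.
Mevalonate is present, so JalE is active.
With repressor IrpY bound, *cilS* is not transcribed.
So CilS is not produced.
With no repressor bound, *cilE* is transcribed.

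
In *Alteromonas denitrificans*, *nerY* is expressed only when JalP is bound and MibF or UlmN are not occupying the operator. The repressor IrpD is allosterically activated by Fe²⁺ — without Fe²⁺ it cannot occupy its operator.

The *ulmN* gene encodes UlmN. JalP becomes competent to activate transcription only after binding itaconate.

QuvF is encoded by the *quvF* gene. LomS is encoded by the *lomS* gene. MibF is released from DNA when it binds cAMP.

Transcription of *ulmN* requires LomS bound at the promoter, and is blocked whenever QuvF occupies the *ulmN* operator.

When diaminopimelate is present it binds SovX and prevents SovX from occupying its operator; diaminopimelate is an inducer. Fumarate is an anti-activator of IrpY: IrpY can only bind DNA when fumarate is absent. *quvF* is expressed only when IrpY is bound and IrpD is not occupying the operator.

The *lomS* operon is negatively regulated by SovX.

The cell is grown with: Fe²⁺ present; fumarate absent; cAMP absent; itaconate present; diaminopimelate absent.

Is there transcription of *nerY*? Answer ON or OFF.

OFF

cAMP is absent, so MibF is active.
Diaminopimelate is absent, so SovX is active.
With repressor SovX bound, *lomS* is not transcribed.
So LomS is not produced.
Fe²⁺ is present, so IrpD is active.
Fumarate is absent, so IrpY is active.
With repressor IrpD bound, *quvF* is not transcribed.
So QuvF is not produced.
Required activator LomS is absent, so *ulmN* is not transcribed.
So UlmN is not produced.
Itaconate is present, so JalP is active.
With repressor MibF bound, *nerY* is not transcribed.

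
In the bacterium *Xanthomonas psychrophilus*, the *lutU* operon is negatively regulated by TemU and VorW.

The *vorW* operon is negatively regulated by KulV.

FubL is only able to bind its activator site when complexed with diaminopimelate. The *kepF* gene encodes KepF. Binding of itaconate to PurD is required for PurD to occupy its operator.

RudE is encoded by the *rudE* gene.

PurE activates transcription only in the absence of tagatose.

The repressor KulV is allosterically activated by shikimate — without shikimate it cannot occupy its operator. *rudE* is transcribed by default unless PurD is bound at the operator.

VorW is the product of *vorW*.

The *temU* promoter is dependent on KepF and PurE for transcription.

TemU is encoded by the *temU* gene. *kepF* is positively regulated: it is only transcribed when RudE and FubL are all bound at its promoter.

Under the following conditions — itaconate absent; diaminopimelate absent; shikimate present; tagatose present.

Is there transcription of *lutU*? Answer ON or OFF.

Itaconate is absent, so PurD is inactive.
With no repressor bound, *rudE* is transcribed.
So RudE is produced and active.
Diaminopimelate is absent, so FubL is inactive.
Required activator FubL is absent, so *kepF* is not transcribed.
So KepF is not produced.
Tagatose is present, so PurE is inactive.
Required activator KepF is absent, so *temU* is not transcribed.
So TemU is not produced.
Shikimate is present, so KulV is active.
With repressor KulV bound, *vorW* is not transcribed.
So VorW is not produced.
With no repressor bound, *lutU* is transcribed.

ON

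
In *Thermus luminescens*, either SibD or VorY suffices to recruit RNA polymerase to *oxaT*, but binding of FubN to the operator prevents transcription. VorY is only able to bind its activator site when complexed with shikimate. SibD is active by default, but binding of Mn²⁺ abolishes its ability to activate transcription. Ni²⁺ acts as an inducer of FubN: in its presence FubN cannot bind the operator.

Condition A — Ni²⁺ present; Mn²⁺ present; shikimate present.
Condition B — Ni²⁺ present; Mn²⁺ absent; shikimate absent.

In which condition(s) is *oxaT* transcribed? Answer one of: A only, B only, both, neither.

Condition A:
Ni²⁺ is present, so FubN is inactive.
Mn²⁺ is present, so SibD is inactive.
Shikimate is present, so VorY is active.
Activator VorY is present, so *oxaT* is transcribed.
→ *oxaT* is ON in A.
Condition B:
Ni²⁺ is present, so FubN is inactive.
Mn²⁺ is absent, so SibD is active.
Shikimate is absent, so VorY is inactive.
Activator SibD is present, so *oxaT* is transcribed.
→ *oxaT* is ON in B.

both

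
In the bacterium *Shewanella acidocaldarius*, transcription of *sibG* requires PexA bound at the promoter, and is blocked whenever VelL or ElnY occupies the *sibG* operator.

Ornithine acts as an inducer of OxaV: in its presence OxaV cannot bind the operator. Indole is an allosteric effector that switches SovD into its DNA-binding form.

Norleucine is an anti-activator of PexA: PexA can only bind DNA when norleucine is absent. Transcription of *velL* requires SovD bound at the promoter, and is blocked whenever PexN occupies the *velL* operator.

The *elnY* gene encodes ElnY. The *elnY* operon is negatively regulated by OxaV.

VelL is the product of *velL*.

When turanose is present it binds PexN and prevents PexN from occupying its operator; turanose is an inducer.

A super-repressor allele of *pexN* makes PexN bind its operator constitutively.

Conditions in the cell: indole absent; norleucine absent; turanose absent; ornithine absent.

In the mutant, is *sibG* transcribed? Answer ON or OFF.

ON

Norleucine is absent, so PexA is active.
PexN is constitutively active in this strain.
Indole is absent, so SovD is inactive.
With repressor PexN bound, *velL* is not transcribed.
So VelL is not produced.
Ornithine is absent, so OxaV is active.
With repressor OxaV bound, *elnY* is not transcribed.
So ElnY is not produced.
No repressor is bound and PexA is active, so *sibG* is transcribed.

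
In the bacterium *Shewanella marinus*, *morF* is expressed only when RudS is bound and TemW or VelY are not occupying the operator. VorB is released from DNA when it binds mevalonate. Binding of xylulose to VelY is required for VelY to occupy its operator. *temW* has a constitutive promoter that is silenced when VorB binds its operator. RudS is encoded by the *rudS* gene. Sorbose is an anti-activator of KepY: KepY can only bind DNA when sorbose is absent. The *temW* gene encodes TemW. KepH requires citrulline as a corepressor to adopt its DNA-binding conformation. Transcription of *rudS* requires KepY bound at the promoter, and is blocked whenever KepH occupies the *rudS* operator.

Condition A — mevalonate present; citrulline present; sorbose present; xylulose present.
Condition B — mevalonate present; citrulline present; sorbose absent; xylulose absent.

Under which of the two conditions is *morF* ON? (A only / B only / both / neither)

Condition A:
Mevalonate is present, so VorB is inactive.
With no repressor bound, *temW* is transcribed.
So TemW is produced and active.
Citrulline is present, so KepH is active.
Sorbose is present, so KepY is inactive.
With repressor KepH bound, *rudS* is not transcribed.
So RudS is not produced.
Xylulose is present, so VelY is active.
With repressor TemW bound, *morF* is not transcribed.
→ *morF* is OFF in A.
Condition B:
Mevalonate is present, so VorB is inactive.
With no repressor bound, *temW* is transcribed.
So TemW is produced and active.
Citrulline is present, so KepH is active.
Sorbose is absent, so KepY is active.
With repressor KepH bound, *rudS* is not transcribed.
So RudS is not produced.
Xylulose is absent, so VelY is inactive.
With repressor TemW bound, *morF* is not transcribed.
→ *morF* is OFF in B.

neither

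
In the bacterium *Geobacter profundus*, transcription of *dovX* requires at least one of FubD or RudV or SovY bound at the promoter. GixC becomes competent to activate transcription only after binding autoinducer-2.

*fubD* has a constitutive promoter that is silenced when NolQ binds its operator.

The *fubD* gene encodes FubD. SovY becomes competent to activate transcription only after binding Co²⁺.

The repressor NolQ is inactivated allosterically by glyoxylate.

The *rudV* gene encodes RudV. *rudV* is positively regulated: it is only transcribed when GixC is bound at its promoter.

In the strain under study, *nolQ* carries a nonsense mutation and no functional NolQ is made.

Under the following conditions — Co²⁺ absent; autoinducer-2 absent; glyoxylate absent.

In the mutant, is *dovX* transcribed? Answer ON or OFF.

NolQ is non-functional in this strain, so it has no effect.
With no repressor bound, *fubD* is transcribed.
So FubD is produced and active.
Autoinducer-2 is absent, so GixC is inactive.
Required activator GixC is absent, so *rudV* is not transcribed.
So RudV is not produced.
Co²⁺ is absent, so SovY is inactive.
Activator FubD is present, so *dovX* is transcribed.

ON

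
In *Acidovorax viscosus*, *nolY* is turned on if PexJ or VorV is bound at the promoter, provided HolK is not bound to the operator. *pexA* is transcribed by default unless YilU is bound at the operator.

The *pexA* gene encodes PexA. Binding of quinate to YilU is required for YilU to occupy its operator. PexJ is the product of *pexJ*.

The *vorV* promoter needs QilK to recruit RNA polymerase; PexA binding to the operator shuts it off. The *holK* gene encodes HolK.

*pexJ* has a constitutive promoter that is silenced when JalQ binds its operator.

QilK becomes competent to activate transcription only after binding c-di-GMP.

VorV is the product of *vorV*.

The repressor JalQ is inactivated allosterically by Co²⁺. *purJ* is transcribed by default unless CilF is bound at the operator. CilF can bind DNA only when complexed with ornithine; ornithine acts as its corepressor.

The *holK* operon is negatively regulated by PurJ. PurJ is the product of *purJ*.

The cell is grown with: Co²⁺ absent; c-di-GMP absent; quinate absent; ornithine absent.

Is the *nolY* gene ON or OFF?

OFF

Ornithine is absent, so CilF is inactive.
With no repressor bound, *purJ* is transcribed.
So PurJ is produced and active.
With repressor PurJ bound, *holK* is not transcribed.
So HolK is not produced.
Co²⁺ is absent, so JalQ is active.
With repressor JalQ bound, *pexJ* is not transcribed.
So PexJ is not produced.
Quinate is absent, so YilU is inactive.
With no repressor bound, *pexA* is transcribed.
So PexA is produced and active.
c-di-GMP is absent, so QilK is inactive.
With repressor PexA bound, *vorV* is not transcribed.
So VorV is not produced.
No activator is available at the *nolY* promoter, so *nolY* is not transcribed.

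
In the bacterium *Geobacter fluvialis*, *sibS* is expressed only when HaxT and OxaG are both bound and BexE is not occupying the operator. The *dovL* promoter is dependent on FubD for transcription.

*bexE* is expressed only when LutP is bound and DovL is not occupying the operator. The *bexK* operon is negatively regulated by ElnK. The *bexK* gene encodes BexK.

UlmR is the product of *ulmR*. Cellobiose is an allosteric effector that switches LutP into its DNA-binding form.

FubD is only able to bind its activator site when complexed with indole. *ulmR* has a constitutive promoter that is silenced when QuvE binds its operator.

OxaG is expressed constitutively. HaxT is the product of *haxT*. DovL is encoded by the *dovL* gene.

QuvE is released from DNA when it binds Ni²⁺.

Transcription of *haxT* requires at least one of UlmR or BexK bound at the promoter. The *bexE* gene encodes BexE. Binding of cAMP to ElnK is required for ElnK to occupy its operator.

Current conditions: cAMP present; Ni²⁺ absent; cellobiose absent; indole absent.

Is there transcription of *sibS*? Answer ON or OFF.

Ni²⁺ is absent, so QuvE is active.
With repressor QuvE bound, *ulmR* is not transcribed.
So UlmR is not produced.
cAMP is present, so ElnK is active.
With repressor ElnK bound, *bexK* is not transcribed.
So BexK is not produced.
No activator is available at the *haxT* promoter, so *haxT* is not transcribed.
So HaxT is not produced.
OxaG is produced constitutively and is active.
Cellobiose is absent, so LutP is inactive.
Indole is absent, so FubD is inactive.
Required activator FubD is absent, so *dovL* is not transcribed.
So DovL is not produced.
Required activator LutP is absent, so *bexE* is not transcribed.
So BexE is not produced.
Required activator HaxT is absent, so *sibS* is not transcribed.

OFF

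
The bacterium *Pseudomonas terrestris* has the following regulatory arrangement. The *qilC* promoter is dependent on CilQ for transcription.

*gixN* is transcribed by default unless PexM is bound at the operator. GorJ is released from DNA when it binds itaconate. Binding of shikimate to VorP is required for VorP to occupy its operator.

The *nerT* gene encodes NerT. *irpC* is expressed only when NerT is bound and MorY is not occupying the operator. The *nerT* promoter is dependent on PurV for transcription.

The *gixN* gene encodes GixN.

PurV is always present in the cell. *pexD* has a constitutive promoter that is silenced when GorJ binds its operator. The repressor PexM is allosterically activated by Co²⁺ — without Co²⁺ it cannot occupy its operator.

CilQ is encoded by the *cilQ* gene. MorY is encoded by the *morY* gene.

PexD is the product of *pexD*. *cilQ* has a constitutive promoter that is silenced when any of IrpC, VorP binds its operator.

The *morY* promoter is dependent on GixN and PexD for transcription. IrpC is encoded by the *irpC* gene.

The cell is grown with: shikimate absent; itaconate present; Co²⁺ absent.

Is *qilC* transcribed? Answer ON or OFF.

Co²⁺ is absent, so PexM is inactive.
With no repressor bound, *gixN* is transcribed.
So GixN is produced and active.
Itaconate is present, so GorJ is inactive.
With no repressor bound, *pexD* is transcribed.
So PexD is produced and active.
No repressor is bound and GixN and PexD are active, so *morY* is transcribed.
So MorY is produced and active.
PurV is produced constitutively and is active.
No repressor is bound and PurV is active, so *nerT* is transcribed.
So NerT is produced and active.
With repressor MorY bound, *irpC* is not transcribed.
So IrpC is not produced.
Shikimate is absent, so VorP is inactive.
With no repressor bound, *cilQ* is transcribed.
So CilQ is produced and active.
No repressor is bound and CilQ is active, so *qilC* is transcribed.

ON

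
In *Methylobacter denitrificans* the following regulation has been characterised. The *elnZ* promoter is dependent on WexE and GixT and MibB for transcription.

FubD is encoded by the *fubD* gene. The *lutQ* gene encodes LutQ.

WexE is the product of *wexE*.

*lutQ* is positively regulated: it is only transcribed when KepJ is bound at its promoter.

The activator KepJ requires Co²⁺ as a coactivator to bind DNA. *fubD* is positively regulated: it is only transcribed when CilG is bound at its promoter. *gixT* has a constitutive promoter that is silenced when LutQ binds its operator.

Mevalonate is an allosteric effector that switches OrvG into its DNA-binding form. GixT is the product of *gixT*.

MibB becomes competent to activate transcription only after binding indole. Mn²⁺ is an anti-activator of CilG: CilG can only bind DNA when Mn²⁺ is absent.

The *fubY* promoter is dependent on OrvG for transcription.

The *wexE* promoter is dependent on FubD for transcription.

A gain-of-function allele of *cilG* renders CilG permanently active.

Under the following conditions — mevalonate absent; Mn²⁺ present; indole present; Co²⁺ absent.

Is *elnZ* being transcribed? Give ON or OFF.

CilG is constitutively active in this strain.
No repressor is bound and CilG is active, so *fubD* is transcribed.
So FubD is produced and active.
No repressor is bound and FubD is active, so *wexE* is transcribed.
So WexE is produced and active.
Co²⁺ is absent, so KepJ is inactive.
Required activator KepJ is absent, so *lutQ* is not transcribed.
So LutQ is not produced.
With no repressor bound, *gixT* is transcribed.
So GixT is produced and active.
Indole is present, so MibB is active.
No repressor is bound and WexE and GixT and MibB are active, so *elnZ* is transcribed.

ON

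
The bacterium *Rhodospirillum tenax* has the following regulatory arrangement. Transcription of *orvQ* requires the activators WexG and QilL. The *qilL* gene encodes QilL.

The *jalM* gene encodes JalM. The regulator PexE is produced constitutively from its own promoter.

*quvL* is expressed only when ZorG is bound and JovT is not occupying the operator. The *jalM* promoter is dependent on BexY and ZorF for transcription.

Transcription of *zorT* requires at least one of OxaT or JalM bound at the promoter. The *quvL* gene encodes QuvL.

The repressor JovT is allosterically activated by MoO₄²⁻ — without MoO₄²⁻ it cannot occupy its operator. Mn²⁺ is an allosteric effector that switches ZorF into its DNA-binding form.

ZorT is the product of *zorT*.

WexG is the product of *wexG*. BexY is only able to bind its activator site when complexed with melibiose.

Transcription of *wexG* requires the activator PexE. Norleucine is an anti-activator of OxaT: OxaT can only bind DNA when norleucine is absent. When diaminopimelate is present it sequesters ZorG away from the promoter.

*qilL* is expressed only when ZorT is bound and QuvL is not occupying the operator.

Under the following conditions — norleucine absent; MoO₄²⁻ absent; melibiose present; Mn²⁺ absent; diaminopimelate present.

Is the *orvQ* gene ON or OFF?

ON

PexE is produced constitutively and is active.
No repressor is bound and PexE is active, so *wexG* is transcribed.
So WexG is produced and active.
Norleucine is absent, so OxaT is active.
Melibiose is present, so BexY is active.
Mn²⁺ is absent, so ZorF is inactive.
Required activator ZorF is absent, so *jalM* is not transcribed.
So JalM is not produced.
Activator OxaT is present, so *zorT* is transcribed.
So ZorT is produced and active.
Diaminopimelate is present, so ZorG is inactive.
MoO₄²⁻ is absent, so JovT is inactive.
Required activator ZorG is absent, so *quvL* is not transcribed.
So QuvL is not produced.
No repressor is bound and ZorT is active, so *qilL* is transcribed.
So QilL is produced and active.
No repressor is bound and WexG and QilL are active, so *orvQ* is transcribed.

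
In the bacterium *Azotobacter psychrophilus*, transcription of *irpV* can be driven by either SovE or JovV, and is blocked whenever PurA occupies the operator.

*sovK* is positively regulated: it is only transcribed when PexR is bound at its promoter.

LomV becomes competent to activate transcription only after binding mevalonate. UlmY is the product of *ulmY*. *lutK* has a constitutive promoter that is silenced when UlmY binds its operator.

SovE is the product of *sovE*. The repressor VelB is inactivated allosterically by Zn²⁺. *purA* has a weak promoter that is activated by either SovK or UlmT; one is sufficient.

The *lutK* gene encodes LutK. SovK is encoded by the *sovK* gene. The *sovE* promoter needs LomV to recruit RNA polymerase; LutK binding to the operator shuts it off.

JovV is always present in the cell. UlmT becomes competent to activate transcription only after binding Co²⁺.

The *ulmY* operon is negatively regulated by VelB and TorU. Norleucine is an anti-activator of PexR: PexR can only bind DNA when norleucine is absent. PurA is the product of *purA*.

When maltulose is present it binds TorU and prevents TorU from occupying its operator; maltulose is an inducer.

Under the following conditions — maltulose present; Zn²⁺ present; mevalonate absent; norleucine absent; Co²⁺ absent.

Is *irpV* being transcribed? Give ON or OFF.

OFF

Norleucine is absent, so PexR is active.
No repressor is bound and PexR is active, so *sovK* is transcribed.
So SovK is produced and active.
Co²⁺ is absent, so UlmT is inactive.
Activator SovK is present, so *purA* is transcribed.
So PurA is produced and active.
Zn²⁺ is present, so VelB is inactive.
Maltulose is present, so TorU is inactive.
With no repressor bound, *ulmY* is transcribed.
So UlmY is produced and active.
With repressor UlmY bound, *lutK* is not transcribed.
So LutK is not produced.
Mevalonate is absent, so LomV is inactive.
Required activator LomV is absent, so *sovE* is not transcribed.
So SovE is not produced.
JovV is produced constitutively and is active.
With repressor PurA bound, *irpV* is not transcribed.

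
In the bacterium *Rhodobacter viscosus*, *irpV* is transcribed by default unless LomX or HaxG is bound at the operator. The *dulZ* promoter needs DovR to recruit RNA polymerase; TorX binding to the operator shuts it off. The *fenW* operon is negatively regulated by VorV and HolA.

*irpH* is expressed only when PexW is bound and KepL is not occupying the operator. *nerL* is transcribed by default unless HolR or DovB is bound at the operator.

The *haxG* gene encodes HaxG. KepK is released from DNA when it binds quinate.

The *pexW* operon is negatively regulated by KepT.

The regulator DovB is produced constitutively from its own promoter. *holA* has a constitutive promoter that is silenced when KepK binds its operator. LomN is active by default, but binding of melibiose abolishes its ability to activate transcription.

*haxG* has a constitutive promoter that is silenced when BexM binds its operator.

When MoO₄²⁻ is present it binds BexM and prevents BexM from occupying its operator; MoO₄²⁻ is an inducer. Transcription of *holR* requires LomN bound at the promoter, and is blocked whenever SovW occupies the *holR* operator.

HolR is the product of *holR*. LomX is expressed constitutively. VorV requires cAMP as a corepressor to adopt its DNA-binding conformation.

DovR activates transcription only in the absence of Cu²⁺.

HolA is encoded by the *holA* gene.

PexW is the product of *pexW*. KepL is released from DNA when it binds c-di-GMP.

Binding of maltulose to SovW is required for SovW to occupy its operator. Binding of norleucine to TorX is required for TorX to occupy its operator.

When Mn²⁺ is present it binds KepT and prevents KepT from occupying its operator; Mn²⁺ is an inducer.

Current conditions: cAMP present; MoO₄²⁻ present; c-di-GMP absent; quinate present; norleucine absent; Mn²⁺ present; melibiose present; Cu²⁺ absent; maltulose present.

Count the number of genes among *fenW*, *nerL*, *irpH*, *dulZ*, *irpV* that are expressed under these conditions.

cAMP is present, so VorV is active.
Quinate is present, so KepK is inactive.
With no repressor bound, *holA* is transcribed.
So HolA is produced and active.
With repressor VorV bound, *fenW* is not transcribed.
→ *fenW* is OFF.
Melibiose is present, so LomN is inactive.
Maltulose is present, so SovW is active.
With repressor SovW bound, *holR* is not transcribed.
So HolR is not produced.
DovB is produced constitutively and is active.
With repressor DovB bound, *nerL* is not transcribed.
→ *nerL* is OFF.
c-di-GMP is absent, so KepL is active.
Mn²⁺ is present, so KepT is inactive.
With no repressor bound, *pexW* is transcribed.
So PexW is produced and active.
With repressor KepL bound, *irpH* is not transcribed.
→ *irpH* is OFF.
Norleucine is absent, so TorX is inactive.
Cu²⁺ is absent, so DovR is active.
No repressor is bound and DovR is active, so *dulZ* is transcribed.
→ *dulZ* is ON.
LomX is produced constitutively and is active.
MoO₄²⁻ is present, so BexM is inactive.
With no repressor bound, *haxG* is transcribed.
So HaxG is produced and active.
With repressor LomX bound, *irpV* is not transcribed.
→ *irpV* is OFF.
1 of the 5 genes is transcribed.

1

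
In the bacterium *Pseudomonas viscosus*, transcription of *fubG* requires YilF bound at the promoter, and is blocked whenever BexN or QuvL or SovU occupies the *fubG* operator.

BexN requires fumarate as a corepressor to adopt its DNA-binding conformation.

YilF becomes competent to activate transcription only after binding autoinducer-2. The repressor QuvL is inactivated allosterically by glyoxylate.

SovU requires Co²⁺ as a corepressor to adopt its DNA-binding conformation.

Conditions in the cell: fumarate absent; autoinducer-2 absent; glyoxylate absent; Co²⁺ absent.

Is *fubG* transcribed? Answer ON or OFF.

OFF

Fumarate is absent, so BexN is inactive.
Autoinducer-2 is absent, so YilF is inactive.
Glyoxylate is absent, so QuvL is active.
Co²⁺ is absent, so SovU is inactive.
With repressor QuvL bound, *fubG* is not transcribed.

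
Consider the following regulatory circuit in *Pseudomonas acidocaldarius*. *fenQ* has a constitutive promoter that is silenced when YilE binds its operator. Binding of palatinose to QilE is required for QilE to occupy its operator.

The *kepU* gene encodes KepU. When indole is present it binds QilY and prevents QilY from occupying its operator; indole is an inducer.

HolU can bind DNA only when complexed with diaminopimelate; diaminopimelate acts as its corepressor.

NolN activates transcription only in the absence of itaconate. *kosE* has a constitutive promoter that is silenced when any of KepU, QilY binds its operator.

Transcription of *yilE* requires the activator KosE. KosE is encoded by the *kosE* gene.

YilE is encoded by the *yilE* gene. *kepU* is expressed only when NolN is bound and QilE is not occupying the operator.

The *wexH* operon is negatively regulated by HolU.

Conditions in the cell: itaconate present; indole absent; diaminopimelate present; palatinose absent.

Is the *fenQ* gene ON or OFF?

Palatinose is absent, so QilE is inactive.
Itaconate is present, so NolN is inactive.
Required activator NolN is absent, so *kepU* is not transcribed.
So KepU is not produced.
Indole is absent, so QilY is active.
With repressor QilY bound, *kosE* is not transcribed.
So KosE is not produced.
Required activator KosE is absent, so *yilE* is not transcribed.
So YilE is not produced.
With no repressor bound, *fenQ* is transcribed.

ON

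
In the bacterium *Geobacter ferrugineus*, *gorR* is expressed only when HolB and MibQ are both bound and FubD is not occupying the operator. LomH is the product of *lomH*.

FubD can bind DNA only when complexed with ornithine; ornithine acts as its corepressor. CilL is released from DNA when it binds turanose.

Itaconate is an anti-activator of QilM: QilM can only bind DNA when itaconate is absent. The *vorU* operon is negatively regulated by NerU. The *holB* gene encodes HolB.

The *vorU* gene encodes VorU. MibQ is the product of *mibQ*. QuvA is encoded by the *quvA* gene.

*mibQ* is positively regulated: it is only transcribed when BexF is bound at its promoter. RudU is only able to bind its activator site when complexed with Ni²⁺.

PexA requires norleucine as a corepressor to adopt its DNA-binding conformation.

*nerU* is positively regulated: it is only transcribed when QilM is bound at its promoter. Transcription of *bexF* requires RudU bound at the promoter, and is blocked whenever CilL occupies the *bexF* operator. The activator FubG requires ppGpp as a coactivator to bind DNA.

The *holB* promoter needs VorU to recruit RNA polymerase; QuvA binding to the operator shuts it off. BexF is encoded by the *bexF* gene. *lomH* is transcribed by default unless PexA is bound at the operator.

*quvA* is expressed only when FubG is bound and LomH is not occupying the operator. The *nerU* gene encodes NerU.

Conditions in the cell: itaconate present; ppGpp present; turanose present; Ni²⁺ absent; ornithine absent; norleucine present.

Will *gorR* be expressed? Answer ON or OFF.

OFF

Norleucine is present, so PexA is active.
With repressor PexA bound, *lomH* is not transcribed.
So LomH is not produced.
ppGpp is present, so FubG is active.
No repressor is bound and FubG is active, so *quvA* is transcribed.
So QuvA is produced and active.
Itaconate is present, so QilM is inactive.
Required activator QilM is absent, so *nerU* is not transcribed.
So NerU is not produced.
With no repressor bound, *vorU* is transcribed.
So VorU is produced and active.
With repressor QuvA bound, *holB* is not transcribed.
So HolB is not produced.
Ni²⁺ is absent, so RudU is inactive.
Turanose is present, so CilL is inactive.
Required activator RudU is absent, so *bexF* is not transcribed.
So BexF is not produced.
Required activator BexF is absent, so *mibQ* is not transcribed.
So MibQ is not produced.
Ornithine is absent, so FubD is inactive.
Required activator HolB is absent, so *gorR* is not transcribed.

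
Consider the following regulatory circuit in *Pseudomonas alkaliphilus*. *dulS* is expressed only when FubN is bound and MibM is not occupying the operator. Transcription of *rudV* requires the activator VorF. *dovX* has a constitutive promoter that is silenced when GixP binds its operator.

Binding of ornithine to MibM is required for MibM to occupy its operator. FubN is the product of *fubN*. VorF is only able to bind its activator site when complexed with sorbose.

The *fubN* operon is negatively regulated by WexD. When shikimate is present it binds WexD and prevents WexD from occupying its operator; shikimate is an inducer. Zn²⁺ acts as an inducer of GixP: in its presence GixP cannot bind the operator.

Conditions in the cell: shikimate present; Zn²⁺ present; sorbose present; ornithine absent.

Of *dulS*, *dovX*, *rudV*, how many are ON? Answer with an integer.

Ornithine is absent, so MibM is inactive.
Shikimate is present, so WexD is inactive.
With no repressor bound, *fubN* is transcribed.
So FubN is produced and active.
No repressor is bound and FubN is active, so *dulS* is transcribed.
→ *dulS* is ON.
Zn²⁺ is present, so GixP is inactive.
With no repressor bound, *dovX* is transcribed.
→ *dovX* is ON.
Sorbose is present, so VorF is active.
No repressor is bound and VorF is active, so *rudV* is transcribed.
→ *rudV* is ON.
3 of the 3 genes are transcribed.

3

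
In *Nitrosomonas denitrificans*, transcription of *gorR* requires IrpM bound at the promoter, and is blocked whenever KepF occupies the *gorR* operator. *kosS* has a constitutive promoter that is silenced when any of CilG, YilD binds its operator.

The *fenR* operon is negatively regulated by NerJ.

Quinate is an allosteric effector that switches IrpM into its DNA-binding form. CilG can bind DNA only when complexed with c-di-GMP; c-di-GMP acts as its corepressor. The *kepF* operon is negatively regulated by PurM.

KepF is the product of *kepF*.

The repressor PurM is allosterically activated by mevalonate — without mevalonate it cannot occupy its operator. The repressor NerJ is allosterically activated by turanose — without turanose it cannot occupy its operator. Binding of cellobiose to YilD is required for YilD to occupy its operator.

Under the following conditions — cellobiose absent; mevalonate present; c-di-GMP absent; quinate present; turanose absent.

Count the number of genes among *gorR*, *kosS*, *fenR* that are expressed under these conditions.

Mevalonate is present, so PurM is active.
With repressor PurM bound, *kepF* is not transcribed.
So KepF is not produced.
Quinate is present, so IrpM is active.
No repressor is bound and IrpM is active, so *gorR* is transcribed.
→ *gorR* is ON.
c-di-GMP is absent, so CilG is inactive.
Cellobiose is absent, so YilD is inactive.
With no repressor bound, *kosS* is transcribed.
→ *kosS* is ON.
Turanose is absent, so NerJ is inactive.
With no repressor bound, *fenR* is transcribed.
→ *fenR* is ON.
3 of the 3 genes are transcribed.

3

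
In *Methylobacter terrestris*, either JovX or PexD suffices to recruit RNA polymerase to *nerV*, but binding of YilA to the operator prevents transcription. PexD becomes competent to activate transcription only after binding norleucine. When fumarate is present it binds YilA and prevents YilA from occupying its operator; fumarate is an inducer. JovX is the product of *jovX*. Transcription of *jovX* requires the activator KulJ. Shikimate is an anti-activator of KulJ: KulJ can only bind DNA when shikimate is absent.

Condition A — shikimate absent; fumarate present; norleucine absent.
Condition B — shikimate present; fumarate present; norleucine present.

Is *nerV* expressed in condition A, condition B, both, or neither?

Condition A:
Shikimate is absent, so KulJ is active.
No repressor is bound and KulJ is active, so *jovX* is transcribed.
So JovX is produced and active.
Fumarate is present, so YilA is inactive.
Norleucine is absent, so PexD is inactive.
Activator JovX is present, so *nerV* is transcribed.
→ *nerV* is ON in A.
Condition B:
Shikimate is present, so KulJ is inactive.
Required activator KulJ is absent, so *jovX* is not transcribed.
So JovX is not produced.
Fumarate is present, so YilA is inactive.
Norleucine is present, so PexD is active.
Activator PexD is present, so *nerV* is transcribed.
→ *nerV* is ON in B.

both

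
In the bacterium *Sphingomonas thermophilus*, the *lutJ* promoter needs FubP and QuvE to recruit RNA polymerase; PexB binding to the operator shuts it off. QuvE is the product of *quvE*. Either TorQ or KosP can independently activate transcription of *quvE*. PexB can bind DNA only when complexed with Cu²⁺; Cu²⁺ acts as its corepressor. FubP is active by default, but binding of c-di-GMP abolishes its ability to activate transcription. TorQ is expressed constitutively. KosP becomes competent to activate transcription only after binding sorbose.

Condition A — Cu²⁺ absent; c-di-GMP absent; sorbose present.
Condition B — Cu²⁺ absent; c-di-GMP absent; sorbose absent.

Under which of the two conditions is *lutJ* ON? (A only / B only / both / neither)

both

Condition A:
Cu²⁺ is absent, so PexB is inactive.
c-di-GMP is absent, so FubP is active.
TorQ is produced constitutively and is active.
Sorbose is present, so KosP is active.
Activator TorQ is present, so *quvE* is transcribed.
So QuvE is produced and active.
No repressor is bound and FubP and QuvE are active, so *lutJ* is transcribed.
→ *lutJ* is ON in A.
Condition B:
Cu²⁺ is absent, so PexB is inactive.
c-di-GMP is absent, so FubP is active.
TorQ is produced constitutively and is active.
Sorbose is absent, so KosP is inactive.
Activator TorQ is present, so *quvE* is transcribed.
So QuvE is produced and active.
No repressor is bound and FubP and QuvE are active, so *lutJ* is transcribed.
→ *lutJ* is ON in B.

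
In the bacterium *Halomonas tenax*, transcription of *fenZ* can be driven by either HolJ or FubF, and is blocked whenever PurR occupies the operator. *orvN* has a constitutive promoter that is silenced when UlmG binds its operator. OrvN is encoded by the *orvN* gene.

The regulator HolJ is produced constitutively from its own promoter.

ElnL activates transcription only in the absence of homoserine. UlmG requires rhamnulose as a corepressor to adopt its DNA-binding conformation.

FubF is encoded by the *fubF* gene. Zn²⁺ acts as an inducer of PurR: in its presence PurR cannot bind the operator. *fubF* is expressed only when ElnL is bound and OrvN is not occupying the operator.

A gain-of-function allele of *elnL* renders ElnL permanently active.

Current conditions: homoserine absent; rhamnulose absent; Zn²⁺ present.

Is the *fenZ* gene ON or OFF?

HolJ is produced constitutively and is active.
Rhamnulose is absent, so UlmG is inactive.
With no repressor bound, *orvN* is transcribed.
So OrvN is produced and active.
ElnL is constitutively active in this strain.
With repressor OrvN bound, *fubF* is not transcribed.
So FubF is not produced.
Zn²⁺ is present, so PurR is inactive.
Activator HolJ is present, so *fenZ* is transcribed.

ON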